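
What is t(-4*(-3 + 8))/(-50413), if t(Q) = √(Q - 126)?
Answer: -I*√146/50413 ≈ -0.00023968*I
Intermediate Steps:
t(Q) = √(-126 + Q)
t(-4*(-3 + 8))/(-50413) = √(-126 - 4*(-3 + 8))/(-50413) = √(-126 - 4*5)*(-1/50413) = √(-126 - 20)*(-1/50413) = √(-146)*(-1/50413) = (I*√146)*(-1/50413) = -I*√146/50413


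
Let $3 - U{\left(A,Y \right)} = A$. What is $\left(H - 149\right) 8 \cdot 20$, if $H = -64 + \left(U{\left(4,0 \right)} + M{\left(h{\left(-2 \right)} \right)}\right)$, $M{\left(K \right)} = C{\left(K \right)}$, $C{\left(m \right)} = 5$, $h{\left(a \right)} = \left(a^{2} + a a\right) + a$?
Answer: $-33440$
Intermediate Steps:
$h{\left(a \right)} = a + 2 a^{2}$ ($h{\left(a \right)} = \left(a^{2} + a^{2}\right) + a = 2 a^{2} + a = a + 2 a^{2}$)
$U{\left(A,Y \right)} = 3 - A$
$M{\left(K \right)} = 5$
$H = -60$ ($H = -64 + \left(\left(3 - 4\right) + 5\right) = -64 + \left(-1 + 5\right) = -64 + 4 = -60$)
$\left(H - 149\right) 8 \cdot 20 = \left(-60 - 149\right) 8 \cdot 20 = \left(-209\right) 160 = -33440$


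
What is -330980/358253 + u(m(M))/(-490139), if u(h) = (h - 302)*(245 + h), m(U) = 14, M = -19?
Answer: -3662254012/4745777491 ≈ -0.77169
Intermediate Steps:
u(h) = (-302 + h)*(245 + h)
-330980/358253 + u(m(M))/(-490139) = -330980/358253 + (-73990 + 14² - 57*14)/(-490139) = -330980*1/358253 + (-73990 + 196 - 798)*(-1/490139) = -330980/358253 - 74592*(-1/490139) = -330980/358253 + 2016/13247 = -3662254012/4745777491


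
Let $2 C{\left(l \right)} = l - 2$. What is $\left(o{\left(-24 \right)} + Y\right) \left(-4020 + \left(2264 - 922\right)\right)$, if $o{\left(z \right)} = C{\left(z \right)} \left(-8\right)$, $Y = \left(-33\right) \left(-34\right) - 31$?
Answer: $-3200210$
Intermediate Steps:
$C{\left(l \right)} = -1 + \frac{l}{2}$ ($C{\left(l \right)} = \frac{l - 2}{2} = \frac{-2 + l}{2} = -1 + \frac{l}{2}$)
$Y = 1091$ ($Y = 1122 - 31 = 1091$)
$o{\left(z \right)} = 8 - 4 z$ ($o{\left(z \right)} = \left(-1 + \frac{z}{2}\right) \left(-8\right) = 8 - 4 z$)
$\left(o{\left(-24 \right)} + Y\right) \left(-4020 + \left(2264 - 922\right)\right) = \left(\left(8 - -96\right) + 1091\right) \left(-4020 + \left(2264 - 922\right)\right) = \left(\left(8 + 96\right) + 1091\right) \left(-4020 + \left(2264 - 922\right)\right) = \left(104 + 1091\right) \left(-4020 + 1342\right) = 1195 \left(-2678\right) = -3200210$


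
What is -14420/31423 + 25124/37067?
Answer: 36423616/166393763 ≈ 0.21890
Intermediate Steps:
-14420/31423 + 25124/37067 = -14420*1/31423 + 25124*(1/37067) = -2060/4489 + 25124/37067 = 36423616/166393763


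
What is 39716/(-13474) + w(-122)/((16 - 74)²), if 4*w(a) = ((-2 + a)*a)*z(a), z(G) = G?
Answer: -793820265/5665817 ≈ -140.11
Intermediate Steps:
w(a) = a²*(-2 + a)/4 (w(a) = (((-2 + a)*a)*a)/4 = ((a*(-2 + a))*a)/4 = (a²*(-2 + a))/4 = a²*(-2 + a)/4)
39716/(-13474) + w(-122)/((16 - 74)²) = 39716/(-13474) + ((¼)*(-122)²*(-2 - 122))/((16 - 74)²) = 39716*(-1/13474) + ((¼)*14884*(-124))/((-58)²) = -19858/6737 - 461404/3364 = -19858/6737 - 461404*1/3364 = -19858/6737 - 115351/841 = -793820265/5665817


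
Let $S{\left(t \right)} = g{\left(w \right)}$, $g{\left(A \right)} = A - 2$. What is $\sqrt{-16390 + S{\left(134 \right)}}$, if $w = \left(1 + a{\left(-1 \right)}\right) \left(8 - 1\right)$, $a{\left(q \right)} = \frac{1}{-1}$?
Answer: $2 i \sqrt{4098} \approx 128.03 i$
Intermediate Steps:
$a{\left(q \right)} = -1$
$w = 0$ ($w = \left(1 - 1\right) \left(8 - 1\right) = 0 \cdot 7 = 0$)
$g{\left(A \right)} = -2 + A$ ($g{\left(A \right)} = A - 2 = -2 + A$)
$S{\left(t \right)} = -2$ ($S{\left(t \right)} = -2 + 0 = -2$)
$\sqrt{-16390 + S{\left(134 \right)}} = \sqrt{-16390 - 2} = \sqrt{-16392} = 2 i \sqrt{4098}$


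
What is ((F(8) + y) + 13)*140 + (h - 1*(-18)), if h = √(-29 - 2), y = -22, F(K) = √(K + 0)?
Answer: -1242 + 280*√2 + I*√31 ≈ -846.02 + 5.5678*I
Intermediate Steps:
F(K) = √K
h = I*√31 (h = √(-31) = I*√31 ≈ 5.5678*I)
((F(8) + y) + 13)*140 + (h - 1*(-18)) = ((√8 - 22) + 13)*140 + (I*√31 - 1*(-18)) = ((2*√2 - 22) + 13)*140 + (I*√31 + 18) = ((-22 + 2*√2) + 13)*140 + (18 + I*√31) = (-9 + 2*√2)*140 + (18 + I*√31) = (-1260 + 280*√2) + (18 + I*√31) = -1242 + 280*√2 + I*√31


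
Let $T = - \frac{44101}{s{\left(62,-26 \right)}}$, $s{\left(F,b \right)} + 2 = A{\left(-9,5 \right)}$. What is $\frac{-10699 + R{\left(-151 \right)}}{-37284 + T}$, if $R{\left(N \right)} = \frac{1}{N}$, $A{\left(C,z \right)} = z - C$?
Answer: $\frac{19386600}{74217859} \approx 0.26121$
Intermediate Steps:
$s{\left(F,b \right)} = 12$ ($s{\left(F,b \right)} = -2 + \left(5 - -9\right) = -2 + \left(5 + 9\right) = -2 + 14 = 12$)
$T = - \frac{44101}{12} \approx -3675.1$
$\frac{-10699 + R{\left(-151 \right)}}{-37284 + T} = \frac{-10699 + \frac{1}{-151}}{-37284 - \frac{44101}{12}} = \frac{-10699 - \frac{1}{151}}{- \frac{491509}{12}} = \left(- \frac{1615550}{151}\right) \left(- \frac{12}{491509}\right) = \frac{19386600}{74217859}$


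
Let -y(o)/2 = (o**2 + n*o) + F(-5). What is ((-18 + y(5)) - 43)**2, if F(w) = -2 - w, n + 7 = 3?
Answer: 5929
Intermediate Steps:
n = -4 (n = -7 + 3 = -4)
y(o) = -6 - 2*o**2 + 8*o (y(o) = -2*((o**2 - 4*o) + (-2 - 1*(-5))) = -2*((o**2 - 4*o) + (-2 + 5)) = -2*((o**2 - 4*o) + 3) = -2*(3 + o**2 - 4*o) = -6 - 2*o**2 + 8*o)
((-18 + y(5)) - 43)**2 = ((-18 + (-6 - 2*5**2 + 8*5)) - 43)**2 = ((-18 + (-6 - 2*25 + 40)) - 43)**2 = ((-18 + (-6 - 50 + 40)) - 43)**2 = ((-18 - 16) - 43)**2 = (-34 - 43)**2 = (-77)**2 = 5929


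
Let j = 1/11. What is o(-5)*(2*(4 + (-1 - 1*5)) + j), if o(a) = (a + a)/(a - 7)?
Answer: -215/66 ≈ -3.2576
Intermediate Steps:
o(a) = 2*a/(-7 + a) (o(a) = (2*a)/(-7 + a) = 2*a/(-7 + a))
j = 1/11 ≈ 0.090909
o(-5)*(2*(4 + (-1 - 1*5)) + j) = (2*(-5)/(-7 - 5))*(2*(4 + (-1 - 1*5)) + 1/11) = (2*(-5)/(-12))*(2*(4 + (-1 - 5)) + 1/11) = (2*(-5)*(-1/12))*(2*(4 - 6) + 1/11) = 5*(2*(-2) + 1/11)/6 = 5*(-4 + 1/11)/6 = (⅚)*(-43/11) = -215/66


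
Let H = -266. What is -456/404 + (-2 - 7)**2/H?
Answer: -38505/26866 ≈ -1.4332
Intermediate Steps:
-456/404 + (-2 - 7)**2/H = -456/404 + (-2 - 7)**2/(-266) = -456*1/404 + (-9)**2*(-1/266) = -114/101 + 81*(-1/266) = -114/101 - 81/266 = -38505/26866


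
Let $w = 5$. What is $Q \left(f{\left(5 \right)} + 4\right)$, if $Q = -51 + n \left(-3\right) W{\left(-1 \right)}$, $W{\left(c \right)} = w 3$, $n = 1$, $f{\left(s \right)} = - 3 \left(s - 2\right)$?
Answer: $480$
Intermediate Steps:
$f{\left(s \right)} = 6 - 3 s$ ($f{\left(s \right)} = - 3 \left(-2 + s\right) = 6 - 3 s$)
$W{\left(c \right)} = 15$ ($W{\left(c \right)} = 5 \cdot 3 = 15$)
$Q = -96$ ($Q = -51 + 1 \left(-3\right) 15 = -51 - 45 = -96$)
$Q \left(f{\left(5 \right)} + 4\right) = - 96 \left(\left(6 - 15\right) + 4\right) = - 96 \left(-9 + 4\right) = \left(-96\right) \left(-5\right) = 480$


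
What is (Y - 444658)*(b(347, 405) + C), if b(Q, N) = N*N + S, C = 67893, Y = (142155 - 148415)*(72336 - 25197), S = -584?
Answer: -68367246960532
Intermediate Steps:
Y = -295090140 (Y = -6260*47139 = -295090140)
b(Q, N) = -584 + N² (b(Q, N) = N*N - 584 = N² - 584 = -584 + N²)
(Y - 444658)*(b(347, 405) + C) = (-295090140 - 444658)*((-584 + 405²) + 67893) = -295534798*((-584 + 164025) + 67893) = -295534798*(163441 + 67893) = -295534798*231334 = -68367246960532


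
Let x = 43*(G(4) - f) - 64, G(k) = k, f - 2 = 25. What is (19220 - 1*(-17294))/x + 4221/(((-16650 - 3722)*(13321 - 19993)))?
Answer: -1654350293021/47708616384 ≈ -34.676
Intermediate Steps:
f = 27 (f = 2 + 25 = 27)
x = -1053 (x = 43*(4 - 1*27) - 64 = 43*(4 - 27) - 64 = 43*(-23) - 64 = -989 - 64 = -1053)
(19220 - 1*(-17294))/x + 4221/(((-16650 - 3722)*(13321 - 19993))) = (19220 - 1*(-17294))/(-1053) + 4221/(((-16650 - 3722)*(13321 - 19993))) = (19220 + 17294)*(-1/1053) + 4221/((-20372*(-6672))) = 36514*(-1/1053) + 4221/135921984 = -36514/1053 + 4221*(1/135921984) = -36514/1053 + 1407/45307328 = -1654350293021/47708616384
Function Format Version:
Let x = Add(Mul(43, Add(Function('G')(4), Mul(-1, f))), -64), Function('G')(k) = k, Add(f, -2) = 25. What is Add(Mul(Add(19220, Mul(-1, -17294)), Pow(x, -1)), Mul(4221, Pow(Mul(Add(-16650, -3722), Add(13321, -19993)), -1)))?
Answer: Rational(-1654350293021, 47708616384) ≈ -34.676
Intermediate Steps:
f = 27 (f = Add(2, 25) = 27)
x = -1053 (x = Add(Mul(43, Add(4, Mul(-1, 27))), -64) = Add(Mul(43, Add(4, -27)), -64) = Add(Mul(43, -23), -64) = Add(-989, -64) = -1053)
Add(Mul(Add(19220, Mul(-1, -17294)), Pow(x, -1)), Mul(4221, Pow(Mul(Add(-16650, -3722), Add(13321, -19993)), -1))) = Add(Mul(Add(19220, Mul(-1, -17294)), Pow(-1053, -1)), Mul(4221, Pow(Mul(Add(-16650, -3722), Add(13321, -19993)), -1))) = Add(Mul(Add(19220, 17294), Rational(-1, 1053)), Mul(4221, Pow(Mul(-20372, -6672), -1))) = Add(Mul(36514, Rational(-1, 1053)), Mul(4221, Pow(135921984, -1))) = Add(Rational(-36514, 1053), Mul(4221, Rational(1, 135921984))) = Add(Rational(-36514, 1053), Rational(1407, 45307328)) = Rational(-1654350293021, 47708616384)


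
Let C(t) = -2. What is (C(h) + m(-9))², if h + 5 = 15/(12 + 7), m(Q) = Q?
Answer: 121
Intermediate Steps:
h = -80/19 (h = -5 + 15/(12 + 7) = -5 + 15/19 = -80/19 ≈ -4.2105)
(C(h) + m(-9))² = (-2 - 9)² = (-11)² = 121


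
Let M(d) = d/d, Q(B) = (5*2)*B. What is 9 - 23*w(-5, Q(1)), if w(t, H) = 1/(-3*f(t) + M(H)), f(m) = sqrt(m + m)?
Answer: (-14*I + 27*sqrt(10))/(I + 3*sqrt(10)) ≈ 8.7473 - 2.3978*I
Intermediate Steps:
f(m) = sqrt(2)*sqrt(m) (f(m) = sqrt(2*m) = sqrt(2)*sqrt(m))
Q(B) = 10*B
M(d) = 1
w(t, H) = 1/(1 - 3*sqrt(2)*sqrt(t)) (w(t, H) = 1/(-3*sqrt(2)*sqrt(t) + 1) = 1/(1 - 3*sqrt(2)*sqrt(t)))
9 - 23*w(-5, Q(1)) = 9 - (-23)/(-1 + 3*sqrt(2)*sqrt(-5)) = 9 - (-23)/(-1 + 3*sqrt(2)*(I*sqrt(5))) = 9 - (-23)/(-1 + 3*I*sqrt(10)) = 9 + 23/(-1 + 3*I*sqrt(10))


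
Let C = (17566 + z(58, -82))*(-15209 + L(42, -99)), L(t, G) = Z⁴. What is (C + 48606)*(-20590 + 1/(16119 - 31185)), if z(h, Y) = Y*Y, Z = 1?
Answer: 57288412237178437/7533 ≈ 7.6050e+12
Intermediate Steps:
L(t, G) = 1 (L(t, G) = 1⁴ = 1)
z(h, Y) = Y²
C = -369402320 (C = (17566 + (-82)²)*(-15209 + 1) = (17566 + 6724)*(-15208) = 24290*(-15208) = -369402320)
(C + 48606)*(-20590 + 1/(16119 - 31185)) = (-369402320 + 48606)*(-20590 + 1/(16119 - 31185)) = -369353714*(-20590 + 1/(-15066)) = -369353714*(-20590 - 1/15066) = -369353714*(-310208941/15066) = 57288412237178437/7533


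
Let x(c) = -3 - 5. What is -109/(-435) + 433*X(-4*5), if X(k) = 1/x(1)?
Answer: -187483/3480 ≈ -53.874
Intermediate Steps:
x(c) = -8
X(k) = -⅛ (X(k) = 1/(-8) = -⅛)
-109/(-435) + 433*X(-4*5) = -109/(-435) + 433*(-⅛) = -109*(-1/435) - 433/8 = 109/435 - 433/8 = -187483/3480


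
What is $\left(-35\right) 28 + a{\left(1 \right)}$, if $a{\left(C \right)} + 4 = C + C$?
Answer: $-982$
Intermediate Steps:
$a{\left(C \right)} = -4 + 2 C$ ($a{\left(C \right)} = -4 + \left(C + C\right) = -4 + 2 C$)
$\left(-35\right) 28 + a{\left(1 \right)} = \left(-35\right) 28 + \left(-4 + 2 \cdot 1\right) = -980 + \left(-4 + 2\right) = -980 - 2 = -982$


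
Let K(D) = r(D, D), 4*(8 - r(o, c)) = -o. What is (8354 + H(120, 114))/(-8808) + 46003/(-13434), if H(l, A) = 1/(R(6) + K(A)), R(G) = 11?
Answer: -2048130107/468376410 ≈ -4.3728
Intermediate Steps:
r(o, c) = 8 + o/4 (r(o, c) = 8 - (-1)*o/4 = 8 + o/4)
K(D) = 8 + D/4
H(l, A) = 1/(19 + A/4) (H(l, A) = 1/(11 + (8 + A/4)) = 1/(19 + A/4))
(8354 + H(120, 114))/(-8808) + 46003/(-13434) = (8354 + 4/(76 + 114))/(-8808) + 46003/(-13434) = (8354 + 4/190)*(-1/8808) + 46003*(-1/13434) = (8354 + 4*(1/190))*(-1/8808) - 46003/13434 = (8354 + 2/95)*(-1/8808) - 46003/13434 = (793632/95)*(-1/8808) - 46003/13434 = -33068/34865 - 46003/13434 = -2048130107/468376410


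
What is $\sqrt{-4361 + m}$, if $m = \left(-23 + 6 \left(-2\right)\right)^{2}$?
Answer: $56 i \approx 56.0 i$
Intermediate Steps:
$m = 1225$ ($m = \left(-23 - 12\right)^{2} = \left(-35\right)^{2} = 1225$)
$\sqrt{-4361 + m} = \sqrt{-4361 + 1225} = \sqrt{-3136} = 56 i$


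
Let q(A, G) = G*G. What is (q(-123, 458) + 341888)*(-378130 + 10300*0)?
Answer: -208596170760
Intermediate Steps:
q(A, G) = G**2
(q(-123, 458) + 341888)*(-378130 + 10300*0) = (458**2 + 341888)*(-378130 + 10300*0) = (209764 + 341888)*(-378130 + 0) = 551652*(-378130) = -208596170760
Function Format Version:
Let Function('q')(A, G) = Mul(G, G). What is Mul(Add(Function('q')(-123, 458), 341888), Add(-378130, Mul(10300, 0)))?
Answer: -208596170760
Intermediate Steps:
Function('q')(A, G) = Pow(G, 2)
Mul(Add(Function('q')(-123, 458), 341888), Add(-378130, Mul(10300, 0))) = Mul(Add(Pow(458, 2), 341888), Add(-378130, Mul(10300, 0))) = Mul(Add(209764, 341888), Add(-378130, 0)) = Mul(551652, -378130) = -208596170760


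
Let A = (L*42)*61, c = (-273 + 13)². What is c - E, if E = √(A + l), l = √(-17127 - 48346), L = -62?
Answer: 67600 - √(-158844 + I*√65473) ≈ 67600.0 - 398.55*I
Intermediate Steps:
c = 67600 (c = (-260)² = 67600)
l = I*√65473 (l = √(-65473) = I*√65473 ≈ 255.88*I)
A = -158844 (A = -62*42*61 = -2604*61 = -158844)
E = √(-158844 + I*√65473) ≈ 0.321 + 398.55*I
c - E = 67600 - √(-158844 + I*√65473)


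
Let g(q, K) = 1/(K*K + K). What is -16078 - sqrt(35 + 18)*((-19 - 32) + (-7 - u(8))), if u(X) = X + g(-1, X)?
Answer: -16078 + 4753*sqrt(53)/72 ≈ -15597.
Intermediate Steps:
g(q, K) = 1/(K + K**2) (g(q, K) = 1/(K**2 + K) = 1/(K + K**2))
u(X) = X + 1/(X*(1 + X))
-16078 - sqrt(35 + 18)*((-19 - 32) + (-7 - u(8))) = -16078 - sqrt(35 + 18)*((-19 - 32) + (-7 - (8 + 1/(8*(1 + 8))))) = -16078 - sqrt(53)*(-51 + (-7 - (8 + (1/8)/9))) = -16078 - sqrt(53)*(-51 + (-7 - (8 + (1/8)*(1/9)))) = -16078 - sqrt(53)*(-51 + (-7 - (8 + 1/72))) = -16078 - sqrt(53)*(-51 + (-7 - 1*577/72)) = -16078 - sqrt(53)*(-51 + (-7 - 577/72)) = -16078 - sqrt(53)*(-51 - 1081/72) = -16078 - sqrt(53)*(-4753)/72 = -16078 - (-4753)*sqrt(53)/72 = -16078 + 4753*sqrt(53)/72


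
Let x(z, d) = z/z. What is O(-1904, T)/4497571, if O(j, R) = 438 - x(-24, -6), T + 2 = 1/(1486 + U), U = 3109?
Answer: 437/4497571 ≈ 9.7164e-5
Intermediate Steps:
x(z, d) = 1
T = -9189/4595 (T = -2 + 1/(1486 + 3109) = -2 + 1/4595 = -9189/4595 ≈ -1.9998)
O(j, R) = 437 (O(j, R) = 438 - 1*1 = 438 - 1 = 437)
O(-1904, T)/4497571 = 437/4497571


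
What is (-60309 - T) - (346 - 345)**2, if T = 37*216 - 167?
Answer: -68135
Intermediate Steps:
T = 7825 (T = 7992 - 167 = 7825)
(-60309 - T) - (346 - 345)**2 = (-60309 - 1*7825) - (346 - 345)**2 = (-60309 - 7825) - 1*1**2 = -68134 - 1*1 = -68134 - 1 = -68135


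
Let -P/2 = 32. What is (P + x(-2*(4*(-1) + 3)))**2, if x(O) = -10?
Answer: 5476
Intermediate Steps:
P = -64 (P = -2*32 = -64)
(P + x(-2*(4*(-1) + 3)))**2 = (-64 - 10)**2 = (-74)**2 = 5476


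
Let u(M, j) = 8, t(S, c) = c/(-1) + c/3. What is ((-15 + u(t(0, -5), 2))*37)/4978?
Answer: -259/4978 ≈ -0.052029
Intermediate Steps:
t(S, c) = -2*c/3 (t(S, c) = c*(-1) + c*(⅓) = -c + c/3 = -2*c/3)
((-15 + u(t(0, -5), 2))*37)/4978 = ((-15 + 8)*37)/4978 = -7*37*(1/4978) = -259*1/4978 = -259/4978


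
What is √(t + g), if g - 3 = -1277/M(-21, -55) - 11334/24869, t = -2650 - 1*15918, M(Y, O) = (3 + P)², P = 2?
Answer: 6*I*√7995636119302/124345 ≈ 136.44*I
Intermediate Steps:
M(Y, O) = 25 (M(Y, O) = (3 + 2)² = 5² = 25)
t = -18568 (t = -2650 - 15918 = -18568)
g = -30175888/621725 (g = 3 + (-1277/25 - 11334/24869) = 3 - 32041063/621725 = -30175888/621725 ≈ -48.536)
√(t + g) = √(-18568 - 30175888/621725) = √(-11574365688/621725) = 6*I*√7995636119302/124345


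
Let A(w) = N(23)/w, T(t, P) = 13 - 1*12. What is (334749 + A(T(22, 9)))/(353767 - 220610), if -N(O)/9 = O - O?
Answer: 334749/133157 ≈ 2.5139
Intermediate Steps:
N(O) = 0 (N(O) = -9*(O - O) = -9*0 = 0)
T(t, P) = 1 (T(t, P) = 13 - 12 = 1)
A(w) = 0 (A(w) = 0/w = 0)
(334749 + A(T(22, 9)))/(353767 - 220610) = (334749 + 0)/(353767 - 220610) = 334749/133157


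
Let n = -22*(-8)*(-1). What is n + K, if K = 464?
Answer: 288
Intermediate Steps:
n = -176 (n = 176*(-1) = -176)
n + K = -176 + 464 = 288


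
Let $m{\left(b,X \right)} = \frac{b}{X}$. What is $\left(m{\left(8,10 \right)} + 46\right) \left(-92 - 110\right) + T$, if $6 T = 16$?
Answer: $- \frac{141764}{15} \approx -9450.9$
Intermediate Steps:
$T = \frac{8}{3}$ ($T = \frac{1}{6} \cdot 16 = \frac{8}{3} \approx 2.6667$)
$\left(m{\left(8,10 \right)} + 46\right) \left(-92 - 110\right) + T = \left(\frac{8}{10} + 46\right) \left(-92 - 110\right) + \frac{8}{3} = \left(8 \cdot \frac{1}{10} + 46\right) \left(-202\right) + \frac{8}{3} = \left(\frac{4}{5} + 46\right) \left(-202\right) + \frac{8}{3} = \frac{234}{5} \left(-202\right) + \frac{8}{3} = - \frac{47268}{5} + \frac{8}{3} = - \frac{141764}{15}$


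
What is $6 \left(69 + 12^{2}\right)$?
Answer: $1278$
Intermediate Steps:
$6 \left(69 + 12^{2}\right) = 6 \left(69 + 144\right) = 6 \cdot 213 = 1278$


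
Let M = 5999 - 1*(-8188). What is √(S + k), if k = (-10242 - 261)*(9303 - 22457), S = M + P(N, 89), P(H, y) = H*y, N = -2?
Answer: √138170471 ≈ 11755.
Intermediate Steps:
M = 14187 (M = 5999 + 8188 = 14187)
S = 14009 (S = 14187 - 2*89 = 14187 - 178 = 14009)
k = 138156462 (k = -10503*(-13154) = 138156462)
√(S + k) = √(14009 + 138156462) = √138170471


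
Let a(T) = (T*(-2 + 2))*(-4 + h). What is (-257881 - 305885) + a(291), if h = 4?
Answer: -563766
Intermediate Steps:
a(T) = 0 (a(T) = (T*(-2 + 2))*(-4 + 4) = (T*0)*0 = 0*0 = 0)
(-257881 - 305885) + a(291) = (-257881 - 305885) + 0 = -563766 + 0 = -563766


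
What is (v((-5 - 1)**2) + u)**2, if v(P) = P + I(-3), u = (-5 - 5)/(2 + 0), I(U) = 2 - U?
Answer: 1296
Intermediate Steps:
u = -5 (u = -10/2 = -10*1/2 = -5)
v(P) = 5 + P (v(P) = P + (2 - 1*(-3)) = P + (2 + 3) = P + 5 = 5 + P)
(v((-5 - 1)**2) + u)**2 = ((5 + (-5 - 1)**2) - 5)**2 = ((5 + (-6)**2) - 5)**2 = ((5 + 36) - 5)**2 = (41 - 5)**2 = 36**2 = 1296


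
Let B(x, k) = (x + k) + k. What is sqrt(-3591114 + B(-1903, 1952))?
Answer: I*sqrt(3589113) ≈ 1894.5*I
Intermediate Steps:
B(x, k) = x + 2*k (B(x, k) = (k + x) + k = x + 2*k)
sqrt(-3591114 + B(-1903, 1952)) = sqrt(-3591114 + (-1903 + 2*1952)) = sqrt(-3591114 + (-1903 + 3904)) = sqrt(-3591114 + 2001) = sqrt(-3589113) = I*sqrt(3589113)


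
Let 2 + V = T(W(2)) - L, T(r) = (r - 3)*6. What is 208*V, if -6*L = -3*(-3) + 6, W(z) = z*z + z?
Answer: 3848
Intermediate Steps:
W(z) = z + z² (W(z) = z² + z = z + z²)
L = -5/2 (L = -(-3*(-3) + 6)/6 = -(9 + 6)/6 = -⅙*15 = -5/2 ≈ -2.5000)
T(r) = -18 + 6*r (T(r) = (-3 + r)*6 = -18 + 6*r)
V = 37/2 (V = -2 + ((-18 + 6*(2*(1 + 2))) - 1*(-5/2)) = -2 + ((-18 + 6*(2*3)) + 5/2) = -2 + ((-18 + 6*6) + 5/2) = -2 + ((-18 + 36) + 5/2) = -2 + (18 + 5/2) = -2 + 41/2 = 37/2 ≈ 18.500)
208*V = 208*(37/2) = 3848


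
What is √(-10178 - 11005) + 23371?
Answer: 23371 + I*√21183 ≈ 23371.0 + 145.54*I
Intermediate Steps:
√(-10178 - 11005) + 23371 = √(-21183) + 23371 = I*√21183 + 23371 = 23371 + I*√21183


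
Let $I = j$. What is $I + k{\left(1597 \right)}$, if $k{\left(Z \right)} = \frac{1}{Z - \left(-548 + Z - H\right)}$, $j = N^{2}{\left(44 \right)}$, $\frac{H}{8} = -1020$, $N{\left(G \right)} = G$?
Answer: $\frac{14736831}{7612} \approx 1936.0$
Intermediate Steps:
$H = -8160$ ($H = 8 \left(-1020\right) = -8160$)
$j = 1936$ ($j = 44^{2} = 1936$)
$k{\left(Z \right)} = - \frac{1}{7612}$ ($k{\left(Z \right)} = \frac{1}{Z - \left(7612 + Z\right)} = \frac{1}{-7612} = - \frac{1}{7612}$)
$I = 1936$
$I + k{\left(1597 \right)} = 1936 - \frac{1}{7612} = \frac{14736831}{7612}$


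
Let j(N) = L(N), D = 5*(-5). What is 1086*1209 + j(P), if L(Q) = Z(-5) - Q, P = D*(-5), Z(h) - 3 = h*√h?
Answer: 1312852 - 5*I*√5 ≈ 1.3129e+6 - 11.18*I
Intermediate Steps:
Z(h) = 3 + h^(3/2) (Z(h) = 3 + h*√h = 3 + h^(3/2))
D = -25
P = 125 (P = -25*(-5) = 125)
L(Q) = 3 - Q - 5*I*√5 (L(Q) = (3 + (-5)^(3/2)) - Q = (3 - 5*I*√5) - Q = 3 - Q - 5*I*√5)
j(N) = 3 - N - 5*I*√5
1086*1209 + j(P) = 1086*1209 + (3 - 1*125 - 5*I*√5) = 1312974 + (3 - 125 - 5*I*√5) = 1312974 + (-122 - 5*I*√5) = 1312852 - 5*I*√5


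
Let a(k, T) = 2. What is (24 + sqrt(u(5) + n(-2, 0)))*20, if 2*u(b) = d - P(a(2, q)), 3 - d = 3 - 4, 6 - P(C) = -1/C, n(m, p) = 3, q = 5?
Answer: 480 + 10*sqrt(7) ≈ 506.46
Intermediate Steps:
P(C) = 6 + 1/C (P(C) = 6 - (-1)/C = 6 + 1/C)
d = 4 (d = 3 - (3 - 4) = 3 - 1*(-1) = 3 + 1 = 4)
u(b) = -5/4 (u(b) = (4 - (6 + 1/2))/2 = (4 - 1*13/2)/2 = (4 - 13/2)/2 = (1/2)*(-5/2) = -5/4)
(24 + sqrt(u(5) + n(-2, 0)))*20 = (24 + sqrt(-5/4 + 3))*20 = (24 + sqrt(7/4))*20 = (24 + sqrt(7)/2)*20 = 480 + 10*sqrt(7)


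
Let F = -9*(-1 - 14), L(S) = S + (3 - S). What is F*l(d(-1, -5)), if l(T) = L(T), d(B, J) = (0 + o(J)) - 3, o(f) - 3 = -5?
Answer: 405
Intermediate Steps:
o(f) = -2 (o(f) = 3 - 5 = -2)
d(B, J) = -5 (d(B, J) = (0 - 2) - 3 = -2 - 3 = -5)
L(S) = 3
l(T) = 3
F = 135 (F = -9*(-15) = 135)
F*l(d(-1, -5)) = 135*3 = 405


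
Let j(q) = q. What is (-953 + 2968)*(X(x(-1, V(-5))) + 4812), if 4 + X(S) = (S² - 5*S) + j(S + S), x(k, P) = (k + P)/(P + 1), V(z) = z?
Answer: 38734345/4 ≈ 9.6836e+6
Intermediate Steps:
x(k, P) = (P + k)/(1 + P)
X(S) = -4 + S² - 3*S (X(S) = -4 + ((S² - 5*S) + (S + S)) = -4 + ((S² - 5*S) + 2*S) = -4 + (S² - 3*S) = -4 + S² - 3*S)
(-953 + 2968)*(X(x(-1, V(-5))) + 4812) = (-953 + 2968)*((-4 + ((-5 - 1)/(1 - 5))² - 3*(-5 - 1)/(1 - 5)) + 4812) = 2015*((-4 + (-6/(-4))² - 3*(-6)/(-4)) + 4812) = 2015*((-4 + (-¼*(-6))² - (-3)*(-6)/4) + 4812) = 2015*((-4 + (3/2)² - 3*3/2) + 4812) = 2015*((-4 + 9/4 - 9/2) + 4812) = 2015*(-25/4 + 4812) = 2015*(19223/4) = 38734345/4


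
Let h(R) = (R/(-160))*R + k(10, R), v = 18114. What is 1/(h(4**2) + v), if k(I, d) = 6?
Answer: 5/90592 ≈ 5.5193e-5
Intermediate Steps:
h(R) = 6 - R**2/160 (h(R) = (R/(-160))*R + 6 = (R*(-1/160))*R + 6 = (-R/160)*R + 6 = -R**2/160 + 6 = 6 - R**2/160)
1/(h(4**2) + v) = 1/((6 - (4**2)**2/160) + 18114) = 1/((6 - 1/160*16**2) + 18114) = 1/((6 - 1/160*256) + 18114) = 1/((6 - 8/5) + 18114) = 1/(22/5 + 18114) = 1/(90592/5) = 5/90592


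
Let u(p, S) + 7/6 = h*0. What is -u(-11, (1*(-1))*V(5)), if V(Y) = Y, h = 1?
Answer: 7/6 ≈ 1.1667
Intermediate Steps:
u(p, S) = -7/6 (u(p, S) = -7/6 + 1*0 = -7/6 + 0 = -7/6)
-u(-11, (1*(-1))*V(5)) = -1*(-7/6) = 7/6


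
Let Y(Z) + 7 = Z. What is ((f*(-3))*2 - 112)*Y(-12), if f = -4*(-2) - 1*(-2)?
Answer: 3268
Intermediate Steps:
Y(Z) = -7 + Z
f = 10 (f = 8 + 2 = 10)
((f*(-3))*2 - 112)*Y(-12) = ((10*(-3))*2 - 112)*(-7 - 12) = (-30*2 - 112)*(-19) = (-60 - 112)*(-19) = -172*(-19) = 3268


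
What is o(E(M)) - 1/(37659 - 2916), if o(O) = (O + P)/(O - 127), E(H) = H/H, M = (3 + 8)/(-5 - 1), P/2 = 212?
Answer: -4921967/1459206 ≈ -3.3730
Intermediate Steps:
P = 424 (P = 2*212 = 424)
M = -11/6 (M = 11/(-6) = 11*(-⅙) = -11/6 ≈ -1.8333)
E(H) = 1
o(O) = (424 + O)/(-127 + O) (o(O) = (O + 424)/(O - 127) = (424 + O)/(-127 + O))
o(E(M)) - 1/(37659 - 2916) = (424 + 1)/(-127 + 1) - 1/(37659 - 2916) = 425/(-126) - 1/34743 = -1/126*425 - 1*1/34743 = -425/126 - 1/34743 = -4921967/1459206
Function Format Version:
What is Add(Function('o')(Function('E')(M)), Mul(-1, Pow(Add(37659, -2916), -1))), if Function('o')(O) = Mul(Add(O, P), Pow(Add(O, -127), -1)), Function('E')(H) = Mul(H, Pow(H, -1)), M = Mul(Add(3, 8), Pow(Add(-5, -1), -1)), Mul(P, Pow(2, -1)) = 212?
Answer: Rational(-4921967, 1459206) ≈ -3.3730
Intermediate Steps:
P = 424 (P = Mul(2, 212) = 424)
M = Rational(-11, 6) (M = Mul(11, Pow(-6, -1)) = Mul(11, Rational(-1, 6)) = Rational(-11, 6) ≈ -1.8333)
Function('E')(H) = 1
Function('o')(O) = Mul(Pow(Add(-127, O), -1), Add(424, O)) (Function('o')(O) = Mul(Add(O, 424), Pow(Add(O, -127), -1)) = Mul(Add(424, O), Pow(Add(-127, O), -1)) = Mul(Pow(Add(-127, O), -1), Add(424, O)))
Add(Function('o')(Function('E')(M)), Mul(-1, Pow(Add(37659, -2916), -1))) = Add(Mul(Pow(Add(-127, 1), -1), Add(424, 1)), Mul(-1, Pow(Add(37659, -2916), -1))) = Add(Mul(Pow(-126, -1), 425), Mul(-1, Pow(34743, -1))) = Add(Mul(Rational(-1, 126), 425), Mul(-1, Rational(1, 34743))) = Add(Rational(-425, 126), Rational(-1, 34743)) = Rational(-4921967, 1459206)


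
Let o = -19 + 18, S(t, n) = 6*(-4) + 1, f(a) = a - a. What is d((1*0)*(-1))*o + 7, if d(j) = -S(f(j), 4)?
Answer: -16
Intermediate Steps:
f(a) = 0
S(t, n) = -23 (S(t, n) = -24 + 1 = -23)
o = -1
d(j) = 23 (d(j) = -1*(-23) = 23)
d((1*0)*(-1))*o + 7 = 23*(-1) + 7 = -23 + 7 = -16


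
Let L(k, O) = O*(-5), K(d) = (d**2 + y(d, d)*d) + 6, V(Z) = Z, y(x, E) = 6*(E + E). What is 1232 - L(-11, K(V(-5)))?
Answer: 2887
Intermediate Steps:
y(x, E) = 12*E (y(x, E) = 6*(2*E) = 12*E)
K(d) = 6 + 13*d**2 (K(d) = (d**2 + (12*d)*d) + 6 = (d**2 + 12*d**2) + 6 = 13*d**2 + 6 = 6 + 13*d**2)
L(k, O) = -5*O
1232 - L(-11, K(V(-5))) = 1232 - (-5)*(6 + 13*(-5)**2) = 1232 - (-5)*(6 + 13*25) = 1232 - (-5)*(6 + 325) = 1232 - (-5)*331 = 1232 - 1*(-1655) = 1232 + 1655 = 2887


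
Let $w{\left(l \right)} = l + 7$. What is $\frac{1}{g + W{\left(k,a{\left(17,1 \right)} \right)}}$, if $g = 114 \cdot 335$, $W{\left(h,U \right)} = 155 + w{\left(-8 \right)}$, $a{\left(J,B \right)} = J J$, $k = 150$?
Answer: $\frac{1}{38344} \approx 2.608 \cdot 10^{-5}$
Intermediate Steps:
$w{\left(l \right)} = 7 + l$
$a{\left(J,B \right)} = J^{2}$
$W{\left(h,U \right)} = 154$ ($W{\left(h,U \right)} = 155 + \left(7 - 8\right) = 155 - 1 = 154$)
$g = 38190$
$\frac{1}{g + W{\left(k,a{\left(17,1 \right)} \right)}} = \frac{1}{38190 + 154} = \frac{1}{38344}$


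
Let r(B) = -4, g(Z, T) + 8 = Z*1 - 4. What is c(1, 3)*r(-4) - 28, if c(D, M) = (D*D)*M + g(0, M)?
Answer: 8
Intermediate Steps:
g(Z, T) = -12 + Z (g(Z, T) = -8 + (Z*1 - 4) = -8 + (Z - 4) = -8 + (-4 + Z) = -12 + Z)
c(D, M) = -12 + M*D² (c(D, M) = (D*D)*M + (-12 + 0) = D²*M - 12 = M*D² - 12 = -12 + M*D²)
c(1, 3)*r(-4) - 28 = (-12 + 3*1²)*(-4) - 28 = (-12 + 3*1)*(-4) - 28 = (-12 + 3)*(-4) - 28 = -9*(-4) - 28 = 36 - 28 = 8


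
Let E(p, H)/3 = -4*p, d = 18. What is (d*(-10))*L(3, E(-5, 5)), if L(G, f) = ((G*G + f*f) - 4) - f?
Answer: -638100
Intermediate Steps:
E(p, H) = -12*p (E(p, H) = 3*(-4*p) = -12*p)
L(G, f) = -4 + G**2 + f**2 - f (L(G, f) = ((G**2 + f**2) - 4) - f = (-4 + G**2 + f**2) - f = -4 + G**2 + f**2 - f)
(d*(-10))*L(3, E(-5, 5)) = (18*(-10))*(-4 + 3**2 + (-12*(-5))**2 - (-12)*(-5)) = -180*(-4 + 9 + 60**2 - 1*60) = -180*(-4 + 9 + 3600 - 60) = -180*3545 = -638100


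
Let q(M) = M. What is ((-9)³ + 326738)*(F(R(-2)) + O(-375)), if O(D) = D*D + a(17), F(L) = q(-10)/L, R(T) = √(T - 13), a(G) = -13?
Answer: 45840777508 + 652018*I*√15/3 ≈ 4.5841e+10 + 8.4175e+5*I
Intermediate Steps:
R(T) = √(-13 + T)
F(L) = -10/L
O(D) = -13 + D² (O(D) = D*D - 13 = D² - 13 = -13 + D²)
((-9)³ + 326738)*(F(R(-2)) + O(-375)) = ((-9)³ + 326738)*(-10/√(-13 - 2) + (-13 + (-375)²)) = (-729 + 326738)*(-10*(-I*√15/15) + (-13 + 140625)) = 326009*(-10*(-I*√15/15) + 140612) = 326009*(-(-2)*I*√15/3 + 140612) = 326009*(2*I*√15/3 + 140612) = 326009*(140612 + 2*I*√15/3) = 45840777508 + 652018*I*√15/3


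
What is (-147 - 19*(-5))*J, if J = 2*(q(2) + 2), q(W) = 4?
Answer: -624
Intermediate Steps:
J = 12 (J = 2*(4 + 2) = 2*6 = 12)
(-147 - 19*(-5))*J = (-147 - 19*(-5))*12 = (-147 + 95)*12 = -52*12 = -624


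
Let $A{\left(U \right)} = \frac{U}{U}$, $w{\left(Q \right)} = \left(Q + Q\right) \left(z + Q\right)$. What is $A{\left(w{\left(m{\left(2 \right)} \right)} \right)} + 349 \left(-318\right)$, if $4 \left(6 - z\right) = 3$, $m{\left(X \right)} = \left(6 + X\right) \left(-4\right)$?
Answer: $-110981$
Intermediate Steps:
$m{\left(X \right)} = -24 - 4 X$
$z = \frac{21}{4}$ ($z = 6 - \frac{3}{4} = \frac{21}{4} \approx 5.25$)
$w{\left(Q \right)} = 2 Q \left(\frac{21}{4} + Q\right)$ ($w{\left(Q \right)} = \left(Q + Q\right) \left(\frac{21}{4} + Q\right) = 2 Q \left(\frac{21}{4} + Q\right)$)
$A{\left(U \right)} = 1$
$A{\left(w{\left(m{\left(2 \right)} \right)} \right)} + 349 \left(-318\right) = 1 + 349 \left(-318\right) = 1 - 110982 = -110981$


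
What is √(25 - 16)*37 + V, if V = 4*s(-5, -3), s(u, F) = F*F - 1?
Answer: 143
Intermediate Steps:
s(u, F) = -1 + F² (s(u, F) = F² - 1 = -1 + F²)
V = 32 (V = 4*(-1 + (-3)²) = 4*(-1 + 9) = 4*8 = 32)
√(25 - 16)*37 + V = √(25 - 16)*37 + 32 = √9*37 + 32 = 3*37 + 32 = 111 + 32 = 143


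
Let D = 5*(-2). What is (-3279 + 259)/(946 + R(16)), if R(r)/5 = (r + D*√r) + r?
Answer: -10/3 ≈ -3.3333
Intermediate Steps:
D = -10
R(r) = -50*√r + 10*r (R(r) = 5*((r - 10*√r) + r) = 5*(-10*√r + 2*r) = -50*√r + 10*r)
(-3279 + 259)/(946 + R(16)) = (-3279 + 259)/(946 + (-50*√16 + 10*16)) = -3020/(946 + (-50*4 + 160)) = -3020/(946 + (-200 + 160)) = -3020/(946 - 40) = -3020/906 = -3020*1/906 = -10/3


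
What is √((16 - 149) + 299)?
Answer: √166 ≈ 12.884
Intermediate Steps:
√((16 - 149) + 299) = √(-133 + 299) = √166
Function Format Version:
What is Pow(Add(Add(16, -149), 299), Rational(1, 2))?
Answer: Pow(166, Rational(1, 2)) ≈ 12.884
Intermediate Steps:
Pow(Add(Add(16, -149), 299), Rational(1, 2)) = Pow(Add(-133, 299), Rational(1, 2)) = Pow(166, Rational(1, 2))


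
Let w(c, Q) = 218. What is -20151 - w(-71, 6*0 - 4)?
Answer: -20369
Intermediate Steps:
-20151 - w(-71, 6*0 - 4) = -20151 - 1*218 = -20151 - 218 = -20369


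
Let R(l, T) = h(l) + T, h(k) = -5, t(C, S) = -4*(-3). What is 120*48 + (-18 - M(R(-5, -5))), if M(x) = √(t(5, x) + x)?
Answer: 5742 - √2 ≈ 5740.6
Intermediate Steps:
t(C, S) = 12
R(l, T) = -5 + T
M(x) = √(12 + x)
120*48 + (-18 - M(R(-5, -5))) = 120*48 + (-18 - √(12 + (-5 - 5))) = 5760 + (-18 - √(12 - 10)) = 5760 + (-18 - √2) = 5742 - √2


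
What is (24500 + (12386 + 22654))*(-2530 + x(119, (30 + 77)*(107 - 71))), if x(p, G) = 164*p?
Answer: 1011346440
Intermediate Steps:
(24500 + (12386 + 22654))*(-2530 + x(119, (30 + 77)*(107 - 71))) = (24500 + (12386 + 22654))*(-2530 + 164*119) = (24500 + 35040)*(-2530 + 19516) = 59540*16986 = 1011346440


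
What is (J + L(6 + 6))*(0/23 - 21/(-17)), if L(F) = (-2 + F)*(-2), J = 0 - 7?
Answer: -567/17 ≈ -33.353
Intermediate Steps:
J = -7
L(F) = 4 - 2*F
(J + L(6 + 6))*(0/23 - 21/(-17)) = (-7 + (4 - 2*(6 + 6)))*(0/23 - 21/(-17)) = (-7 + (4 - 2*12))*(0*(1/23) - 21*(-1/17)) = (-7 + (4 - 24))*(0 + 21/17) = (-7 - 20)*(21/17) = -27*21/17 = -567/17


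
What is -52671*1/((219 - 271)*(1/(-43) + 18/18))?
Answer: 754951/728 ≈ 1037.0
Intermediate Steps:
-52671*1/((219 - 271)*(1/(-43) + 18/18)) = -52671*(-1/(52*(1*(-1/43) + 18*(1/18)))) = -52671*(-1/(52*(-1/43 + 1))) = -52671/((42/43)*(-52)) = -52671/(-2184/43) = -52671*(-43/2184) = 754951/728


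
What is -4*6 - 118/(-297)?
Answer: -7010/297 ≈ -23.603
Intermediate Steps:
-4*6 - 118/(-297) = -24 - 118*(-1)/297 = -24 - 1*(-118/297) = -24 + 118/297 = -7010/297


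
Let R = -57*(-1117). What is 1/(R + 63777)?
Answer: 1/127446 ≈ 7.8465e-6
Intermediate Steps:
R = 63669
1/(R + 63777) = 1/(63669 + 63777) = 1/127446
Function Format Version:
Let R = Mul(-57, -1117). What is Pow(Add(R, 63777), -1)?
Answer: Rational(1, 127446) ≈ 7.8465e-6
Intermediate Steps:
R = 63669
Pow(Add(R, 63777), -1) = Pow(Add(63669, 63777), -1) = Pow(127446, -1) = Rational(1, 127446)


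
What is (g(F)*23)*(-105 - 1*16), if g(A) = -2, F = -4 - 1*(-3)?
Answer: 5566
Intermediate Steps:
F = -1 (F = -4 + 3 = -1)
(g(F)*23)*(-105 - 1*16) = (-2*23)*(-105 - 1*16) = -46*(-105 - 16) = -46*(-121) = 5566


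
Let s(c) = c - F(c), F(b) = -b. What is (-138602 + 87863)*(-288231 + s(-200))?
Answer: 14644848309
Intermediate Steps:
s(c) = 2*c (s(c) = c - (-1)*c = c + c = 2*c)
(-138602 + 87863)*(-288231 + s(-200)) = (-138602 + 87863)*(-288231 + 2*(-200)) = -50739*(-288231 - 400) = -50739*(-288631) = 14644848309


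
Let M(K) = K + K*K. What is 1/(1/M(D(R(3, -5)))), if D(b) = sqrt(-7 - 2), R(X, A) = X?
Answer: -9 + 3*I ≈ -9.0 + 3.0*I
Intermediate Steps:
D(b) = 3*I (D(b) = sqrt(-9) = 3*I)
M(K) = K + K**2
1/(1/M(D(R(3, -5)))) = 1/(1/((3*I)*(1 + 3*I))) = 1/(1/(3*I*(1 + 3*I))) = 1/(-I*(1 - 3*I)/30) = 3*I*(1 + 3*I)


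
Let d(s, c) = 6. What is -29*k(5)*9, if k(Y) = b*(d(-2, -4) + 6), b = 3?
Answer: -9396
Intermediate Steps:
k(Y) = 36 (k(Y) = 3*(6 + 6) = 3*12 = 36)
-29*k(5)*9 = -29*36*9 = -1044*9 = -9396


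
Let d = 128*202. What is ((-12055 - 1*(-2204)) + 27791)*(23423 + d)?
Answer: 884065260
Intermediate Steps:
d = 25856
((-12055 - 1*(-2204)) + 27791)*(23423 + d) = ((-12055 - 1*(-2204)) + 27791)*(23423 + 25856) = ((-12055 + 2204) + 27791)*49279 = (-9851 + 27791)*49279 = 17940*49279 = 884065260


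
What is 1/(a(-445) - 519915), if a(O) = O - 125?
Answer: -1/520485 ≈ -1.9213e-6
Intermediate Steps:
a(O) = -125 + O
1/(a(-445) - 519915) = 1/((-125 - 445) - 519915) = 1/(-570 - 519915) = 1/(-520485) = -1/520485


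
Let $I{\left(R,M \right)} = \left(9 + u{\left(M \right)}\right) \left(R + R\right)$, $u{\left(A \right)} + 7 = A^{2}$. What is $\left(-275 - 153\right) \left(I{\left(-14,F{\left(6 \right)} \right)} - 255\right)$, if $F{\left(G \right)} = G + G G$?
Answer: $21272884$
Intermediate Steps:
$F{\left(G \right)} = G + G^{2}$
$u{\left(A \right)} = -7 + A^{2}$
$I{\left(R,M \right)} = 2 R \left(2 + M^{2}\right)$ ($I{\left(R,M \right)} = \left(9 + \left(-7 + M^{2}\right)\right) \left(R + R\right) = \left(2 + M^{2}\right) 2 R = 2 R \left(2 + M^{2}\right)$)
$\left(-275 - 153\right) \left(I{\left(-14,F{\left(6 \right)} \right)} - 255\right) = \left(-275 - 153\right) \left(2 \left(-14\right) \left(2 + \left(6 \left(1 + 6\right)\right)^{2}\right) - 255\right) = - 428 \left(2 \left(-14\right) \left(2 + \left(6 \cdot 7\right)^{2}\right) - 255\right) = - 428 \left(2 \left(-14\right) \left(2 + 42^{2}\right) - 255\right) = - 428 \left(2 \left(-14\right) \left(2 + 1764\right) - 255\right) = - 428 \left(2 \left(-14\right) 1766 - 255\right) = - 428 \left(-49448 - 255\right) = \left(-428\right) \left(-49703\right) = 21272884$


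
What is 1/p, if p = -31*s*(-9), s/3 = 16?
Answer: 1/13392 ≈ 7.4671e-5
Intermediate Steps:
s = 48 (s = 3*16 = 48)
p = 13392 (p = -31*48*(-9) = -1488*(-9) = 13392)
1/p = 1/13392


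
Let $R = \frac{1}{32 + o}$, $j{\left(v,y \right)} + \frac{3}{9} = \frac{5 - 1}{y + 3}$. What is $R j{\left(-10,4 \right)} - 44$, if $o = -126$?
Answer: $- \frac{86861}{1974} \approx -44.003$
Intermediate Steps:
$j{\left(v,y \right)} = - \frac{1}{3} + \frac{4}{3 + y}$ ($j{\left(v,y \right)} = - \frac{1}{3} + \frac{5 - 1}{y + 3} = - \frac{1}{3} + \frac{4}{3 + y}$)
$R = - \frac{1}{94}$ ($R = \frac{1}{32 - 126} = \frac{1}{-94} = - \frac{1}{94} \approx -0.010638$)
$R j{\left(-10,4 \right)} - 44 = - \frac{\frac{1}{3} \frac{1}{3 + 4} \left(9 - 4\right)}{94} - 44 = - \frac{\frac{1}{3} \cdot \frac{1}{7} \left(9 - 4\right)}{94} - 44 = - \frac{\frac{1}{3} \cdot \frac{1}{7} \cdot 5}{94} - 44 = \left(- \frac{1}{94}\right) \frac{5}{21} - 44 = - \frac{5}{1974} - 44 = - \frac{86861}{1974}$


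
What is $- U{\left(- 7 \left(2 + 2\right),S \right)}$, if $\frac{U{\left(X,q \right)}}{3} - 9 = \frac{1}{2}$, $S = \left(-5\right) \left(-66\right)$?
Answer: $- \frac{57}{2} \approx -28.5$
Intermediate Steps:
$S = 330$
$U{\left(X,q \right)} = \frac{57}{2}$ ($U{\left(X,q \right)} = 27 + \frac{3}{2} = \frac{57}{2}$)
$- U{\left(- 7 \left(2 + 2\right),S \right)} = \left(-1\right) \frac{57}{2} = - \frac{57}{2}$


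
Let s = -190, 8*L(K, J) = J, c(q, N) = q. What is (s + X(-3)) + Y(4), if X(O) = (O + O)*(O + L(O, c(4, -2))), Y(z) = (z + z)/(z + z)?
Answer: -174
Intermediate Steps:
Y(z) = 1 (Y(z) = (2*z)/((2*z)) = (2*z)*(1/(2*z)) = 1)
L(K, J) = J/8
X(O) = 2*O*(½ + O) (X(O) = (O + O)*(O + (⅛)*4) = (2*O)*(O + ½) = (2*O)*(½ + O) = 2*O*(½ + O))
(s + X(-3)) + Y(4) = (-190 - 3*(1 + 2*(-3))) + 1 = (-190 - 3*(1 - 6)) + 1 = (-190 - 3*(-5)) + 1 = (-190 + 15) + 1 = -175 + 1 = -174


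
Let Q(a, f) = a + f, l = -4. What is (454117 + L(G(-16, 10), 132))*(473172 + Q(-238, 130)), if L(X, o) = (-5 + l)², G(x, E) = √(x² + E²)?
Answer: 214864722672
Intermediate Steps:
G(x, E) = √(E² + x²)
L(X, o) = 81 (L(X, o) = (-5 - 4)² = (-9)² = 81)
(454117 + L(G(-16, 10), 132))*(473172 + Q(-238, 130)) = (454117 + 81)*(473172 + (-238 + 130)) = 454198*(473172 - 108) = 454198*473064 = 214864722672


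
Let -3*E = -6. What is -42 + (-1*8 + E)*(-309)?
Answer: 1812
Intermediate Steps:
E = 2 (E = -⅓*(-6) = 2)
-42 + (-1*8 + E)*(-309) = -42 + (-1*8 + 2)*(-309) = -42 + (-8 + 2)*(-309) = -42 - 6*(-309) = -42 + 1854 = 1812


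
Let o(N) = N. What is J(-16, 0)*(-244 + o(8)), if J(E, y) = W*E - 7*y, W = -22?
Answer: -83072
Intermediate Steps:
J(E, y) = -22*E - 7*y
J(-16, 0)*(-244 + o(8)) = (-22*(-16) - 7*0)*(-244 + 8) = (352 + 0)*(-236) = 352*(-236) = -83072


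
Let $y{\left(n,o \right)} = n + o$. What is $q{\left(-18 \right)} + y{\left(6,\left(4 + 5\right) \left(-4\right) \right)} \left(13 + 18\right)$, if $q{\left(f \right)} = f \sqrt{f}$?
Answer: $-930 - 54 i \sqrt{2} \approx -930.0 - 76.368 i$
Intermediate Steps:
$q{\left(f \right)} = f^{\frac{3}{2}}$
$q{\left(-18 \right)} + y{\left(6,\left(4 + 5\right) \left(-4\right) \right)} \left(13 + 18\right) = \left(-18\right)^{\frac{3}{2}} + \left(6 + \left(4 + 5\right) \left(-4\right)\right) \left(13 + 18\right) = - 54 i \sqrt{2} + \left(6 + 9 \left(-4\right)\right) 31 = - 54 i \sqrt{2} + \left(6 - 36\right) 31 = - 54 i \sqrt{2} - 930 = -930 - 54 i \sqrt{2}$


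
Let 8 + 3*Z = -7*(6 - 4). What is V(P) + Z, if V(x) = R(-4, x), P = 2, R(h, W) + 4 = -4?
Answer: -46/3 ≈ -15.333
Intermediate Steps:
R(h, W) = -8 (R(h, W) = -4 - 4 = -8)
Z = -22/3 (Z = -8/3 + (-7*(6 - 4))/3 = -8/3 + (-7*2)/3 = -8/3 + (1/3)*(-14) = -8/3 - 14/3 = -22/3 ≈ -7.3333)
V(x) = -8
V(P) + Z = -8 - 22/3 = -46/3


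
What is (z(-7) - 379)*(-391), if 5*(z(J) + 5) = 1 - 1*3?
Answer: 751502/5 ≈ 1.5030e+5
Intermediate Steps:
z(J) = -27/5 (z(J) = -5 + (1 - 1*3)/5 = -5 + (1 - 3)/5 = -5 + (⅕)*(-2) = -5 - ⅖ = -27/5)
(z(-7) - 379)*(-391) = (-27/5 - 379)*(-391) = -1922/5*(-391) = 751502/5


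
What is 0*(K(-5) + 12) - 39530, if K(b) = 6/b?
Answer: -39530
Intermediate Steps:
0*(K(-5) + 12) - 39530 = 0*(6/(-5) + 12) - 39530 = 0*(6*(-⅕) + 12) - 39530 = 0*(-6/5 + 12) - 39530 = 0*(54/5) - 39530 = 0 - 39530 = -39530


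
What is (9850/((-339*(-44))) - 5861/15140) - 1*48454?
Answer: -2735554958659/56457060 ≈ -48454.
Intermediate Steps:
(9850/((-339*(-44))) - 5861/15140) - 1*48454 = (9850/14916 - 5861*1/15140) - 48454 = (9850*(1/14916) - 5861/15140) - 48454 = (4925/7458 - 5861/15140) - 48454 = 15426581/56457060 - 48454 = -2735554958659/56457060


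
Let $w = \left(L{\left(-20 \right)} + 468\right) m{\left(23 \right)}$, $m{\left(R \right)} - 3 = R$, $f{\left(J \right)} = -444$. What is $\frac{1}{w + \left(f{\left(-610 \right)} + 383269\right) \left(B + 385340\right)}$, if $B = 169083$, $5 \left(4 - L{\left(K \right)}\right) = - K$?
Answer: $\frac{1}{212246997143} \approx 4.7115 \cdot 10^{-12}$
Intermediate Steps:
$L{\left(K \right)} = 4 + \frac{K}{5}$ ($L{\left(K \right)} = 4 - \frac{\left(-1\right) K}{5} = 4 + \frac{K}{5}$)
$m{\left(R \right)} = 3 + R$
$w = 12168$ ($w = \left(\left(4 + \frac{1}{5} \left(-20\right)\right) + 468\right) \left(3 + 23\right) = \left(\left(4 - 4\right) + 468\right) 26 = \left(0 + 468\right) 26 = 468 \cdot 26 = 12168$)
$\frac{1}{w + \left(f{\left(-610 \right)} + 383269\right) \left(B + 385340\right)} = \frac{1}{12168 + \left(-444 + 383269\right) \left(169083 + 385340\right)} = \frac{1}{12168 + 382825 \cdot 554423} = \frac{1}{12168 + 212246984975} = \frac{1}{212246997143}$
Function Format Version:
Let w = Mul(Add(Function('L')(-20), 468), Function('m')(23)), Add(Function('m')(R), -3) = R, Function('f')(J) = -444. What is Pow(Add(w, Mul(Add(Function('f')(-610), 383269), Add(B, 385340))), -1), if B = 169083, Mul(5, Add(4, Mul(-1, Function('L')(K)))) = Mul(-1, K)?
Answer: Rational(1, 212246997143) ≈ 4.7115e-12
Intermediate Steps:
Function('L')(K) = Add(4, Mul(Rational(1, 5), K)) (Function('L')(K) = Add(4, Mul(Rational(-1, 5), Mul(-1, K))) = Add(4, Mul(Rational(1, 5), K)))
Function('m')(R) = Add(3, R)
w = 12168 (w = Mul(Add(Add(4, Mul(Rational(1, 5), -20)), 468), Add(3, 23)) = Mul(Add(Add(4, -4), 468), 26) = Mul(Add(0, 468), 26) = Mul(468, 26) = 12168)
Pow(Add(w, Mul(Add(Function('f')(-610), 383269), Add(B, 385340))), -1) = Pow(Add(12168, Mul(Add(-444, 383269), Add(169083, 385340))), -1) = Pow(Add(12168, Mul(382825, 554423)), -1) = Pow(Add(12168, 212246984975), -1) = Pow(212246997143, -1) = Rational(1, 212246997143)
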